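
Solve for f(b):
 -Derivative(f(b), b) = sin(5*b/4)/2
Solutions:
 f(b) = C1 + 2*cos(5*b/4)/5


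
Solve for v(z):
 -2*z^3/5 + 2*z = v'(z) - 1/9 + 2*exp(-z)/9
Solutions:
 v(z) = C1 - z^4/10 + z^2 + z/9 + 2*exp(-z)/9


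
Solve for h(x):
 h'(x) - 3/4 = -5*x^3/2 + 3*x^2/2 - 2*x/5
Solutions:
 h(x) = C1 - 5*x^4/8 + x^3/2 - x^2/5 + 3*x/4


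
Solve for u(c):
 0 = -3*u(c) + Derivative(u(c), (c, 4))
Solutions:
 u(c) = C1*exp(-3^(1/4)*c) + C2*exp(3^(1/4)*c) + C3*sin(3^(1/4)*c) + C4*cos(3^(1/4)*c)


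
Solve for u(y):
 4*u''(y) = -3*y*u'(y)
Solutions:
 u(y) = C1 + C2*erf(sqrt(6)*y/4)


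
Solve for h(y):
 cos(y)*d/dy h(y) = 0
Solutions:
 h(y) = C1


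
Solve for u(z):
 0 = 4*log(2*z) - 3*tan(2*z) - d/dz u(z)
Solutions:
 u(z) = C1 + 4*z*log(z) - 4*z + 4*z*log(2) + 3*log(cos(2*z))/2


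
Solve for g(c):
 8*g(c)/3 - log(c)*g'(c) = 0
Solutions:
 g(c) = C1*exp(8*li(c)/3)


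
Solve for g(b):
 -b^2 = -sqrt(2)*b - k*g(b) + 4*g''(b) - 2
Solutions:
 g(b) = C1*exp(-b*sqrt(k)/2) + C2*exp(b*sqrt(k)/2) + b^2/k - sqrt(2)*b/k - 2/k + 8/k^2


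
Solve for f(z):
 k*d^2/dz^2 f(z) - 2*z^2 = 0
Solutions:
 f(z) = C1 + C2*z + z^4/(6*k)


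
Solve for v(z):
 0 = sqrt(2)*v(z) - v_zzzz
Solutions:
 v(z) = C1*exp(-2^(1/8)*z) + C2*exp(2^(1/8)*z) + C3*sin(2^(1/8)*z) + C4*cos(2^(1/8)*z)


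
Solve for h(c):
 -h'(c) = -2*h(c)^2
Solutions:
 h(c) = -1/(C1 + 2*c)


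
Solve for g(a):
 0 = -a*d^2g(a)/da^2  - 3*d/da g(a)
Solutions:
 g(a) = C1 + C2/a^2


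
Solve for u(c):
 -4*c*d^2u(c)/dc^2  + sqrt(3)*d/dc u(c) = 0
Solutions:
 u(c) = C1 + C2*c^(sqrt(3)/4 + 1)


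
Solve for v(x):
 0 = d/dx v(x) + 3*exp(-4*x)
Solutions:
 v(x) = C1 + 3*exp(-4*x)/4


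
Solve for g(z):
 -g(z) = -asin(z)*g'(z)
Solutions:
 g(z) = C1*exp(Integral(1/asin(z), z))


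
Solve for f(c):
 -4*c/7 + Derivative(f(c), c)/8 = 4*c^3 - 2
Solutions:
 f(c) = C1 + 8*c^4 + 16*c^2/7 - 16*c


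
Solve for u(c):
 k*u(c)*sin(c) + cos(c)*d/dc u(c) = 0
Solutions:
 u(c) = C1*exp(k*log(cos(c)))


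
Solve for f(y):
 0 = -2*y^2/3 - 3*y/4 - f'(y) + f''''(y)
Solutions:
 f(y) = C1 + C4*exp(y) - 2*y^3/9 - 3*y^2/8 + (C2*sin(sqrt(3)*y/2) + C3*cos(sqrt(3)*y/2))*exp(-y/2)


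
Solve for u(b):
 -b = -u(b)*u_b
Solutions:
 u(b) = -sqrt(C1 + b^2)
 u(b) = sqrt(C1 + b^2)


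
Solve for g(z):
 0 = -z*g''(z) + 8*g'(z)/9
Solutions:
 g(z) = C1 + C2*z^(17/9)


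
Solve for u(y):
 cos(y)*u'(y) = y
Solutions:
 u(y) = C1 + Integral(y/cos(y), y)


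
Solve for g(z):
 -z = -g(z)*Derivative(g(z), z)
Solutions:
 g(z) = -sqrt(C1 + z^2)
 g(z) = sqrt(C1 + z^2)


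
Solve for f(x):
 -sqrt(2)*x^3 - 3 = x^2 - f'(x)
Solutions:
 f(x) = C1 + sqrt(2)*x^4/4 + x^3/3 + 3*x


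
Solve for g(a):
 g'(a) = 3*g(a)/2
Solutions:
 g(a) = C1*exp(3*a/2)


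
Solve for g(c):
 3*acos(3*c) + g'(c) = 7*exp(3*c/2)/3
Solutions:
 g(c) = C1 - 3*c*acos(3*c) + sqrt(1 - 9*c^2) + 14*exp(3*c/2)/9


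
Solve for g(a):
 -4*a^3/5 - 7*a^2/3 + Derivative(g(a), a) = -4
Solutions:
 g(a) = C1 + a^4/5 + 7*a^3/9 - 4*a


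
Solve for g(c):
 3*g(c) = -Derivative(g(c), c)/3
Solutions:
 g(c) = C1*exp(-9*c)


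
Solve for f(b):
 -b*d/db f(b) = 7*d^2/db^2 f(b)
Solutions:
 f(b) = C1 + C2*erf(sqrt(14)*b/14)


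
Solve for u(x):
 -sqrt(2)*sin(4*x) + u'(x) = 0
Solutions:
 u(x) = C1 - sqrt(2)*cos(4*x)/4


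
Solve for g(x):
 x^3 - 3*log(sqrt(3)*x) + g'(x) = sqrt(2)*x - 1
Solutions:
 g(x) = C1 - x^4/4 + sqrt(2)*x^2/2 + 3*x*log(x) - 4*x + 3*x*log(3)/2


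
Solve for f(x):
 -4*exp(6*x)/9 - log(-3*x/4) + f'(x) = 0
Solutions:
 f(x) = C1 + x*log(-x) + x*(-2*log(2) - 1 + log(3)) + 2*exp(6*x)/27


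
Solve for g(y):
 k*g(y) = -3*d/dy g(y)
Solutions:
 g(y) = C1*exp(-k*y/3)


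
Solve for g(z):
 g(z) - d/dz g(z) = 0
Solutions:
 g(z) = C1*exp(z)


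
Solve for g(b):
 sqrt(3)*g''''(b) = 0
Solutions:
 g(b) = C1 + C2*b + C3*b^2 + C4*b^3


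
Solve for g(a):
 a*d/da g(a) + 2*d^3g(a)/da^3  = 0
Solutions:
 g(a) = C1 + Integral(C2*airyai(-2^(2/3)*a/2) + C3*airybi(-2^(2/3)*a/2), a)


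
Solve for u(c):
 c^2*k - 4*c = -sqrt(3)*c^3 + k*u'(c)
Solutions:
 u(c) = C1 + sqrt(3)*c^4/(4*k) + c^3/3 - 2*c^2/k


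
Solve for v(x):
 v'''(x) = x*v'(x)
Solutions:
 v(x) = C1 + Integral(C2*airyai(x) + C3*airybi(x), x)


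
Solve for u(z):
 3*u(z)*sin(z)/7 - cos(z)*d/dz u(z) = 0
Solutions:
 u(z) = C1/cos(z)^(3/7)


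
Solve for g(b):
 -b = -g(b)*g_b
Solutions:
 g(b) = -sqrt(C1 + b^2)
 g(b) = sqrt(C1 + b^2)


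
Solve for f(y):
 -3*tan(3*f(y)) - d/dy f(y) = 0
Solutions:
 f(y) = -asin(C1*exp(-9*y))/3 + pi/3
 f(y) = asin(C1*exp(-9*y))/3


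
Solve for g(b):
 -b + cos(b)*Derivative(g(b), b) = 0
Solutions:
 g(b) = C1 + Integral(b/cos(b), b)


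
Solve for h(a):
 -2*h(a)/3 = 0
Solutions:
 h(a) = 0


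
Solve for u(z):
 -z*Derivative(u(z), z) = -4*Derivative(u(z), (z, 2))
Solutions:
 u(z) = C1 + C2*erfi(sqrt(2)*z/4)


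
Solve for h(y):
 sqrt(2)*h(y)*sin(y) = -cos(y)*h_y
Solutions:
 h(y) = C1*cos(y)^(sqrt(2))


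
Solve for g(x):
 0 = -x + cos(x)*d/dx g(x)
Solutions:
 g(x) = C1 + Integral(x/cos(x), x)


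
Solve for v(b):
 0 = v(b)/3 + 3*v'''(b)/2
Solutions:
 v(b) = C3*exp(-6^(1/3)*b/3) + (C1*sin(2^(1/3)*3^(5/6)*b/6) + C2*cos(2^(1/3)*3^(5/6)*b/6))*exp(6^(1/3)*b/6)


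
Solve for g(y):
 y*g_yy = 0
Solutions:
 g(y) = C1 + C2*y


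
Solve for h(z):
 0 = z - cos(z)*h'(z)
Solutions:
 h(z) = C1 + Integral(z/cos(z), z)


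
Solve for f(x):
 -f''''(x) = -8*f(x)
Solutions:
 f(x) = C1*exp(-2^(3/4)*x) + C2*exp(2^(3/4)*x) + C3*sin(2^(3/4)*x) + C4*cos(2^(3/4)*x)


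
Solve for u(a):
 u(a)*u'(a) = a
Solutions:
 u(a) = -sqrt(C1 + a^2)
 u(a) = sqrt(C1 + a^2)


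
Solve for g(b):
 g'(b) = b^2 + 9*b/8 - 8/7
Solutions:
 g(b) = C1 + b^3/3 + 9*b^2/16 - 8*b/7


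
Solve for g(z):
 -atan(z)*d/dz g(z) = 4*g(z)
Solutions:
 g(z) = C1*exp(-4*Integral(1/atan(z), z))


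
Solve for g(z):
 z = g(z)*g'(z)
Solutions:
 g(z) = -sqrt(C1 + z^2)
 g(z) = sqrt(C1 + z^2)


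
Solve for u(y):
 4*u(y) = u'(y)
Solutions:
 u(y) = C1*exp(4*y)


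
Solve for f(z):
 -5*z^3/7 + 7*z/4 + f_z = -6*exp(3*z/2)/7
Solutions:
 f(z) = C1 + 5*z^4/28 - 7*z^2/8 - 4*exp(3*z/2)/7


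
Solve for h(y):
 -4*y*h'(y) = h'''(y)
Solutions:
 h(y) = C1 + Integral(C2*airyai(-2^(2/3)*y) + C3*airybi(-2^(2/3)*y), y)


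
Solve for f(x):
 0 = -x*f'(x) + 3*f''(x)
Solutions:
 f(x) = C1 + C2*erfi(sqrt(6)*x/6)


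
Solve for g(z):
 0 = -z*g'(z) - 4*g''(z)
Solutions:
 g(z) = C1 + C2*erf(sqrt(2)*z/4)


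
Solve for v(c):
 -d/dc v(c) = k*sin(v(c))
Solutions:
 v(c) = -acos((-C1 - exp(2*c*k))/(C1 - exp(2*c*k))) + 2*pi
 v(c) = acos((-C1 - exp(2*c*k))/(C1 - exp(2*c*k)))


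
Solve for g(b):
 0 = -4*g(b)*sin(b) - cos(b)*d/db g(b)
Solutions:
 g(b) = C1*cos(b)^4


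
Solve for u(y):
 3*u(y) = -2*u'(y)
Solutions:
 u(y) = C1*exp(-3*y/2)


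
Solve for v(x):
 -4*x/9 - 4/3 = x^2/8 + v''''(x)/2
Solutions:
 v(x) = C1 + C2*x + C3*x^2 + C4*x^3 - x^6/1440 - x^5/135 - x^4/9


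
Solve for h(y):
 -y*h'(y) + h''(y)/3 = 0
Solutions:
 h(y) = C1 + C2*erfi(sqrt(6)*y/2)


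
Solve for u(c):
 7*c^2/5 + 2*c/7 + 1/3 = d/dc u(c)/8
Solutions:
 u(c) = C1 + 56*c^3/15 + 8*c^2/7 + 8*c/3


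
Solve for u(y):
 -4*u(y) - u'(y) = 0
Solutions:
 u(y) = C1*exp(-4*y)


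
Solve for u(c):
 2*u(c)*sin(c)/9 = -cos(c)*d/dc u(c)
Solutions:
 u(c) = C1*cos(c)^(2/9)


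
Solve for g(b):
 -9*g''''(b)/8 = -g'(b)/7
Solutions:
 g(b) = C1 + C4*exp(2*147^(1/3)*b/21) + (C2*sin(3^(5/6)*7^(2/3)*b/21) + C3*cos(3^(5/6)*7^(2/3)*b/21))*exp(-147^(1/3)*b/21)


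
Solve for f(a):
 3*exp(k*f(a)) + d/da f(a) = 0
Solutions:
 f(a) = Piecewise((log(1/(C1*k + 3*a*k))/k, Ne(k, 0)), (nan, True))
 f(a) = Piecewise((C1 - 3*a, Eq(k, 0)), (nan, True))


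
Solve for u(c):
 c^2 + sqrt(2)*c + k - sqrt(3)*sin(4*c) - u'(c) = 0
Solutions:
 u(c) = C1 + c^3/3 + sqrt(2)*c^2/2 + c*k + sqrt(3)*cos(4*c)/4


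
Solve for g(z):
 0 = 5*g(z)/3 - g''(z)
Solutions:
 g(z) = C1*exp(-sqrt(15)*z/3) + C2*exp(sqrt(15)*z/3)


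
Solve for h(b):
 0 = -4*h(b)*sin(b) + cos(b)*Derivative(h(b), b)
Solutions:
 h(b) = C1/cos(b)^4


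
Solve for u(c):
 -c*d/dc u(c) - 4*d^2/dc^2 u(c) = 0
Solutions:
 u(c) = C1 + C2*erf(sqrt(2)*c/4)


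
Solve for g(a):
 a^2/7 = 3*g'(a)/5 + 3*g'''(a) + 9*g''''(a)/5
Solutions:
 g(a) = C1 + C2*exp(a*(-20 + 50*2^(1/3)/(9*sqrt(2229) + 493)^(1/3) + 2^(2/3)*(9*sqrt(2229) + 493)^(1/3))/36)*sin(2^(1/3)*sqrt(3)*a*(-2^(1/3)*(9*sqrt(2229) + 493)^(1/3) + 50/(9*sqrt(2229) + 493)^(1/3))/36) + C3*exp(a*(-20 + 50*2^(1/3)/(9*sqrt(2229) + 493)^(1/3) + 2^(2/3)*(9*sqrt(2229) + 493)^(1/3))/36)*cos(2^(1/3)*sqrt(3)*a*(-2^(1/3)*(9*sqrt(2229) + 493)^(1/3) + 50/(9*sqrt(2229) + 493)^(1/3))/36) + C4*exp(-a*(50*2^(1/3)/(9*sqrt(2229) + 493)^(1/3) + 10 + 2^(2/3)*(9*sqrt(2229) + 493)^(1/3))/18) + 5*a^3/63 - 50*a/21


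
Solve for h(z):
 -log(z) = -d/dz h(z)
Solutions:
 h(z) = C1 + z*log(z) - z


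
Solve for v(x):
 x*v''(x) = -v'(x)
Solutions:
 v(x) = C1 + C2*log(x)


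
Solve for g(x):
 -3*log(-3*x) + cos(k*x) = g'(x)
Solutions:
 g(x) = C1 - 3*x*log(-x) - 3*x*log(3) + 3*x + Piecewise((sin(k*x)/k, Ne(k, 0)), (x, True))


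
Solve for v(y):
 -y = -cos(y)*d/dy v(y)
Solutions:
 v(y) = C1 + Integral(y/cos(y), y)


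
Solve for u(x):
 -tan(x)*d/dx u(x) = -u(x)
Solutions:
 u(x) = C1*sin(x)


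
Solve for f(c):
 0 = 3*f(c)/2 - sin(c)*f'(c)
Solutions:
 f(c) = C1*(cos(c) - 1)^(3/4)/(cos(c) + 1)^(3/4)


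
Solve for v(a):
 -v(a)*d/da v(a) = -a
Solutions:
 v(a) = -sqrt(C1 + a^2)
 v(a) = sqrt(C1 + a^2)


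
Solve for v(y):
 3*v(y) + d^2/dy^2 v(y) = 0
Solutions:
 v(y) = C1*sin(sqrt(3)*y) + C2*cos(sqrt(3)*y)


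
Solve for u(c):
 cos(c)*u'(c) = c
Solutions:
 u(c) = C1 + Integral(c/cos(c), c)


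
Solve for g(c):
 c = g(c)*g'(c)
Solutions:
 g(c) = -sqrt(C1 + c^2)
 g(c) = sqrt(C1 + c^2)


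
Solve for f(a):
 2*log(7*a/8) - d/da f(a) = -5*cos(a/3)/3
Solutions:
 f(a) = C1 + 2*a*log(a) - 6*a*log(2) - 2*a + 2*a*log(7) + 5*sin(a/3)


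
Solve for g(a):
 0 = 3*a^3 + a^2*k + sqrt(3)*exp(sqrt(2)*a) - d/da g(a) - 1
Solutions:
 g(a) = C1 + 3*a^4/4 + a^3*k/3 - a + sqrt(6)*exp(sqrt(2)*a)/2


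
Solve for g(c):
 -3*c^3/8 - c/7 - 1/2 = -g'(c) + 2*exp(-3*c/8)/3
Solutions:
 g(c) = C1 + 3*c^4/32 + c^2/14 + c/2 - 16*exp(-3*c/8)/9


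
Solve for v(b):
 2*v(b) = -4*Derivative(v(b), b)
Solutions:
 v(b) = C1*exp(-b/2)


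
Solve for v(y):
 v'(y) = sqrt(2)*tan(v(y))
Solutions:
 v(y) = pi - asin(C1*exp(sqrt(2)*y))
 v(y) = asin(C1*exp(sqrt(2)*y))


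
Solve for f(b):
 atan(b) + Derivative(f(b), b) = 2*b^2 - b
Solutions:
 f(b) = C1 + 2*b^3/3 - b^2/2 - b*atan(b) + log(b^2 + 1)/2


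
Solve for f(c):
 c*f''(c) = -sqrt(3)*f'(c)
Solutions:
 f(c) = C1 + C2*c^(1 - sqrt(3))


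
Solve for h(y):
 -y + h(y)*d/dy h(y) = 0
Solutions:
 h(y) = -sqrt(C1 + y^2)
 h(y) = sqrt(C1 + y^2)


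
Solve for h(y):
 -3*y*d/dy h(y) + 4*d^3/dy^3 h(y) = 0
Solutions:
 h(y) = C1 + Integral(C2*airyai(6^(1/3)*y/2) + C3*airybi(6^(1/3)*y/2), y)


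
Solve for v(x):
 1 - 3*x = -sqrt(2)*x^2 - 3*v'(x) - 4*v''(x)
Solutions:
 v(x) = C1 + C2*exp(-3*x/4) - sqrt(2)*x^3/9 + x^2/2 + 4*sqrt(2)*x^2/9 - 32*sqrt(2)*x/27 - 5*x/3


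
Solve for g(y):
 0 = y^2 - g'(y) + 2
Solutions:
 g(y) = C1 + y^3/3 + 2*y


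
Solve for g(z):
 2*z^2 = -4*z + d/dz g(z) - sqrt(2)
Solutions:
 g(z) = C1 + 2*z^3/3 + 2*z^2 + sqrt(2)*z


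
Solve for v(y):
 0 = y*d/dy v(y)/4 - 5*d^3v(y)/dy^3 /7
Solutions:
 v(y) = C1 + Integral(C2*airyai(350^(1/3)*y/10) + C3*airybi(350^(1/3)*y/10), y)


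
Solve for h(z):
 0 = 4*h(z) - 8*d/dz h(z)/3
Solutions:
 h(z) = C1*exp(3*z/2)


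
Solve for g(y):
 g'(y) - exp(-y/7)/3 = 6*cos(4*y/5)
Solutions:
 g(y) = C1 + 15*sin(4*y/5)/2 - 7*exp(-y/7)/3


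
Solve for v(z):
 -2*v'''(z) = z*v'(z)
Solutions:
 v(z) = C1 + Integral(C2*airyai(-2^(2/3)*z/2) + C3*airybi(-2^(2/3)*z/2), z)


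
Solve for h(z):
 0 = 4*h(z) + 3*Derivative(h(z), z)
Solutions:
 h(z) = C1*exp(-4*z/3)


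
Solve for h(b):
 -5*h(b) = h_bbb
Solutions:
 h(b) = C3*exp(-5^(1/3)*b) + (C1*sin(sqrt(3)*5^(1/3)*b/2) + C2*cos(sqrt(3)*5^(1/3)*b/2))*exp(5^(1/3)*b/2)


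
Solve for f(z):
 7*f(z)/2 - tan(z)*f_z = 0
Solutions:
 f(z) = C1*sin(z)^(7/2)


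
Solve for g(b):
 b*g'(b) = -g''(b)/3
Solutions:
 g(b) = C1 + C2*erf(sqrt(6)*b/2)


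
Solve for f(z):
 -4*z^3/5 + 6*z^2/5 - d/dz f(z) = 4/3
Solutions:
 f(z) = C1 - z^4/5 + 2*z^3/5 - 4*z/3


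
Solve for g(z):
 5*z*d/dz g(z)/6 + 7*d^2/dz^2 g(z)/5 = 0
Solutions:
 g(z) = C1 + C2*erf(5*sqrt(21)*z/42)


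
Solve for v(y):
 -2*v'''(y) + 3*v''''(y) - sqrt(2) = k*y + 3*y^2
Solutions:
 v(y) = C1 + C2*y + C3*y^2 + C4*exp(2*y/3) - y^5/40 + y^4*(-k - 9)/48 + y^3*(-3*k - 27 - 2*sqrt(2))/24


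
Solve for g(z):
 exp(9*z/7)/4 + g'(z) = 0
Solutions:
 g(z) = C1 - 7*exp(9*z/7)/36


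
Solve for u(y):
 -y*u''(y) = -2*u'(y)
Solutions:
 u(y) = C1 + C2*y^3


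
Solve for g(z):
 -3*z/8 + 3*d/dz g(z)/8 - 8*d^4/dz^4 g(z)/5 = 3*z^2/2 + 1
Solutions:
 g(z) = C1 + C4*exp(15^(1/3)*z/4) + 4*z^3/3 + z^2/2 + 8*z/3 + (C2*sin(3^(5/6)*5^(1/3)*z/8) + C3*cos(3^(5/6)*5^(1/3)*z/8))*exp(-15^(1/3)*z/8)


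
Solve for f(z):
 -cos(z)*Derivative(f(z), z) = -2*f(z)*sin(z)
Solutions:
 f(z) = C1/cos(z)^2


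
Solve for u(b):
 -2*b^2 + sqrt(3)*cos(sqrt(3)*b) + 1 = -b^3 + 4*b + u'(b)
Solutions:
 u(b) = C1 + b^4/4 - 2*b^3/3 - 2*b^2 + b + sin(sqrt(3)*b)


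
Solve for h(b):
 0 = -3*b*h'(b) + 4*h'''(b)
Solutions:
 h(b) = C1 + Integral(C2*airyai(6^(1/3)*b/2) + C3*airybi(6^(1/3)*b/2), b)


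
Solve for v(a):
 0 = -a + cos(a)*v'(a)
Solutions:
 v(a) = C1 + Integral(a/cos(a), a)


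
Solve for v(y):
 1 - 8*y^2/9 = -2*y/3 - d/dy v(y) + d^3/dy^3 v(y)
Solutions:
 v(y) = C1 + C2*exp(-y) + C3*exp(y) + 8*y^3/27 - y^2/3 + 7*y/9


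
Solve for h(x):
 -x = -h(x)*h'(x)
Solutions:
 h(x) = -sqrt(C1 + x^2)
 h(x) = sqrt(C1 + x^2)


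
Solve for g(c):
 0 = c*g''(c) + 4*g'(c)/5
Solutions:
 g(c) = C1 + C2*c^(1/5)


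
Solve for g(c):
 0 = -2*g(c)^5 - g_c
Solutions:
 g(c) = -I*(1/(C1 + 8*c))^(1/4)
 g(c) = I*(1/(C1 + 8*c))^(1/4)
 g(c) = -(1/(C1 + 8*c))^(1/4)
 g(c) = (1/(C1 + 8*c))^(1/4)


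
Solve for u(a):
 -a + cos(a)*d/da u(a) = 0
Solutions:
 u(a) = C1 + Integral(a/cos(a), a)


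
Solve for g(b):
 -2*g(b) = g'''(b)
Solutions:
 g(b) = C3*exp(-2^(1/3)*b) + (C1*sin(2^(1/3)*sqrt(3)*b/2) + C2*cos(2^(1/3)*sqrt(3)*b/2))*exp(2^(1/3)*b/2)


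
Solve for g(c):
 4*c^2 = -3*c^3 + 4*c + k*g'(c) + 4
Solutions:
 g(c) = C1 + 3*c^4/(4*k) + 4*c^3/(3*k) - 2*c^2/k - 4*c/k


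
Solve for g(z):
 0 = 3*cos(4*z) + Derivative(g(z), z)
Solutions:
 g(z) = C1 - 3*sin(4*z)/4


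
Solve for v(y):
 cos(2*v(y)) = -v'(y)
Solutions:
 v(y) = -asin((C1 + exp(4*y))/(C1 - exp(4*y)))/2 + pi/2
 v(y) = asin((C1 + exp(4*y))/(C1 - exp(4*y)))/2


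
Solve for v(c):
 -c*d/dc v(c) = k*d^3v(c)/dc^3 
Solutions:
 v(c) = C1 + Integral(C2*airyai(c*(-1/k)^(1/3)) + C3*airybi(c*(-1/k)^(1/3)), c)


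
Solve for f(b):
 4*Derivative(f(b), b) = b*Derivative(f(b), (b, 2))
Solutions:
 f(b) = C1 + C2*b^5


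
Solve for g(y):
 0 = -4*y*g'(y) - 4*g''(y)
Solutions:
 g(y) = C1 + C2*erf(sqrt(2)*y/2)


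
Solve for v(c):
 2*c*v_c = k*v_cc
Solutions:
 v(c) = C1 + C2*erf(c*sqrt(-1/k))/sqrt(-1/k)


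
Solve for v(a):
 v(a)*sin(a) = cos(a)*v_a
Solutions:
 v(a) = C1/cos(a)


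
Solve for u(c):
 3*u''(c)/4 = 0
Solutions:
 u(c) = C1 + C2*c


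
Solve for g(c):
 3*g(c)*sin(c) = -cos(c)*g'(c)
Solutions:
 g(c) = C1*cos(c)^3


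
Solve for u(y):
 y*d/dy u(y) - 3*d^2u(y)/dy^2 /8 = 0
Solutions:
 u(y) = C1 + C2*erfi(2*sqrt(3)*y/3)


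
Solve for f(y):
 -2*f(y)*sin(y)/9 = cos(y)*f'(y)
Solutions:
 f(y) = C1*cos(y)^(2/9)


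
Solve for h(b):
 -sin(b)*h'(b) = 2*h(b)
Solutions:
 h(b) = C1*(cos(b) + 1)/(cos(b) - 1)


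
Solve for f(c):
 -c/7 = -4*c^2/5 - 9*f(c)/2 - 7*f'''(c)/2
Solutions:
 f(c) = C3*exp(-21^(2/3)*c/7) - 8*c^2/45 + 2*c/63 + (C1*sin(3*3^(1/6)*7^(2/3)*c/14) + C2*cos(3*3^(1/6)*7^(2/3)*c/14))*exp(21^(2/3)*c/14)


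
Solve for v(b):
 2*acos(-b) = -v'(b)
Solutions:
 v(b) = C1 - 2*b*acos(-b) - 2*sqrt(1 - b^2)


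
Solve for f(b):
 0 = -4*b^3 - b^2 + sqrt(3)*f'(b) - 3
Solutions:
 f(b) = C1 + sqrt(3)*b^4/3 + sqrt(3)*b^3/9 + sqrt(3)*b


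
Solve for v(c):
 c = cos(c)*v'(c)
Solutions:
 v(c) = C1 + Integral(c/cos(c), c)


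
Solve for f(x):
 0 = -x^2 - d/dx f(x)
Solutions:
 f(x) = C1 - x^3/3


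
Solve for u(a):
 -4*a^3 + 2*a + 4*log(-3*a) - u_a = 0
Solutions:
 u(a) = C1 - a^4 + a^2 + 4*a*log(-a) + 4*a*(-1 + log(3))


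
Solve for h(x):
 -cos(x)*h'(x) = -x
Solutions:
 h(x) = C1 + Integral(x/cos(x), x)


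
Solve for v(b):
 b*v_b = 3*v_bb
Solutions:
 v(b) = C1 + C2*erfi(sqrt(6)*b/6)


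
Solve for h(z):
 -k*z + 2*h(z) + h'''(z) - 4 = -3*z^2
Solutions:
 h(z) = C3*exp(-2^(1/3)*z) + k*z/2 - 3*z^2/2 + (C1*sin(2^(1/3)*sqrt(3)*z/2) + C2*cos(2^(1/3)*sqrt(3)*z/2))*exp(2^(1/3)*z/2) + 2


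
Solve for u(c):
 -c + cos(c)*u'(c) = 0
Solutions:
 u(c) = C1 + Integral(c/cos(c), c)


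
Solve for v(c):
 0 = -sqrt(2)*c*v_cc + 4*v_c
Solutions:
 v(c) = C1 + C2*c^(1 + 2*sqrt(2))


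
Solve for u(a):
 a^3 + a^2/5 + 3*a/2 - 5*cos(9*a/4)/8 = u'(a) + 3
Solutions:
 u(a) = C1 + a^4/4 + a^3/15 + 3*a^2/4 - 3*a - 5*sin(9*a/4)/18


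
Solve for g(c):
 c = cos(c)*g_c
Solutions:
 g(c) = C1 + Integral(c/cos(c), c)


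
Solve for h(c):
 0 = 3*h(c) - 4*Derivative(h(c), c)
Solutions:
 h(c) = C1*exp(3*c/4)


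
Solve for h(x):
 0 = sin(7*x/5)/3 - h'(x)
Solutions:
 h(x) = C1 - 5*cos(7*x/5)/21


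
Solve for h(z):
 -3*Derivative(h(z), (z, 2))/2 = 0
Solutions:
 h(z) = C1 + C2*z


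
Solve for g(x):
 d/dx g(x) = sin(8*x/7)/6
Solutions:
 g(x) = C1 - 7*cos(8*x/7)/48


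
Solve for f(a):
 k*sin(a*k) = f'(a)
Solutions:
 f(a) = C1 - cos(a*k)


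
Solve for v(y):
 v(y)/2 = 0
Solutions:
 v(y) = 0


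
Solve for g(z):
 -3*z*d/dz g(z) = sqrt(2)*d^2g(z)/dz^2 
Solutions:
 g(z) = C1 + C2*erf(2^(1/4)*sqrt(3)*z/2)


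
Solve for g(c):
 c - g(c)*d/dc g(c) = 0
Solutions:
 g(c) = -sqrt(C1 + c^2)
 g(c) = sqrt(C1 + c^2)


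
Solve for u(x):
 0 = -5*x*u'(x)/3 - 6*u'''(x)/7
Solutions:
 u(x) = C1 + Integral(C2*airyai(-420^(1/3)*x/6) + C3*airybi(-420^(1/3)*x/6), x)


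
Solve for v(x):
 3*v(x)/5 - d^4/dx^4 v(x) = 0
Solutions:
 v(x) = C1*exp(-3^(1/4)*5^(3/4)*x/5) + C2*exp(3^(1/4)*5^(3/4)*x/5) + C3*sin(3^(1/4)*5^(3/4)*x/5) + C4*cos(3^(1/4)*5^(3/4)*x/5)


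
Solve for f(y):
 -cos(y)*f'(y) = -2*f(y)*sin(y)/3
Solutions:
 f(y) = C1/cos(y)^(2/3)


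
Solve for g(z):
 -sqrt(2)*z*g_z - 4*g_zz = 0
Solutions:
 g(z) = C1 + C2*erf(2^(3/4)*z/4)


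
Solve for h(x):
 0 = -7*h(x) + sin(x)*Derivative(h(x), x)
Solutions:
 h(x) = C1*sqrt(cos(x) - 1)*(cos(x)^3 - 3*cos(x)^2 + 3*cos(x) - 1)/(sqrt(cos(x) + 1)*(cos(x)^3 + 3*cos(x)^2 + 3*cos(x) + 1))


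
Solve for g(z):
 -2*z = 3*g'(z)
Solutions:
 g(z) = C1 - z^2/3


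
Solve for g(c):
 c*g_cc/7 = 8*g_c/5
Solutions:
 g(c) = C1 + C2*c^(61/5)


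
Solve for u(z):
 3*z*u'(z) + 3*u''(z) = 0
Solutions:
 u(z) = C1 + C2*erf(sqrt(2)*z/2)


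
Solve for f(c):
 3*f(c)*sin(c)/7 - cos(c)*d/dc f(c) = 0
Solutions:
 f(c) = C1/cos(c)^(3/7)


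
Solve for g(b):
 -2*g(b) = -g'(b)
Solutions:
 g(b) = C1*exp(2*b)


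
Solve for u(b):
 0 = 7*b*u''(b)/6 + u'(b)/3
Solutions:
 u(b) = C1 + C2*b^(5/7)


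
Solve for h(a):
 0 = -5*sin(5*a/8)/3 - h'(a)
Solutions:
 h(a) = C1 + 8*cos(5*a/8)/3


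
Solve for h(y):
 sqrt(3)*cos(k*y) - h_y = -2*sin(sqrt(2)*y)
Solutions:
 h(y) = C1 - sqrt(2)*cos(sqrt(2)*y) + sqrt(3)*sin(k*y)/k


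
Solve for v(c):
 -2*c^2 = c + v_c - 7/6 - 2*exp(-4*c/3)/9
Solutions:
 v(c) = C1 - 2*c^3/3 - c^2/2 + 7*c/6 - exp(-4*c/3)/6


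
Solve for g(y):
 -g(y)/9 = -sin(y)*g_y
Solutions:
 g(y) = C1*(cos(y) - 1)^(1/18)/(cos(y) + 1)^(1/18)


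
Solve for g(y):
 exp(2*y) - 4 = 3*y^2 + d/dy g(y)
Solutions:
 g(y) = C1 - y^3 - 4*y + exp(2*y)/2


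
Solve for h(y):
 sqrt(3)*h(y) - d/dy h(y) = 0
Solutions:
 h(y) = C1*exp(sqrt(3)*y)


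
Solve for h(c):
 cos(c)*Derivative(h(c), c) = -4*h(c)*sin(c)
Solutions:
 h(c) = C1*cos(c)^4


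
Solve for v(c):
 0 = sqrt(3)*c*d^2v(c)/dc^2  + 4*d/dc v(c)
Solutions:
 v(c) = C1 + C2*c^(1 - 4*sqrt(3)/3)


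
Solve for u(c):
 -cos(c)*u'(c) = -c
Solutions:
 u(c) = C1 + Integral(c/cos(c), c)


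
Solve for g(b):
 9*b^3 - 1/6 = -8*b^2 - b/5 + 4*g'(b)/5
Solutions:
 g(b) = C1 + 45*b^4/16 + 10*b^3/3 + b^2/8 - 5*b/24


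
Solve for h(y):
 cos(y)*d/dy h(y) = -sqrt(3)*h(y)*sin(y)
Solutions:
 h(y) = C1*cos(y)^(sqrt(3))


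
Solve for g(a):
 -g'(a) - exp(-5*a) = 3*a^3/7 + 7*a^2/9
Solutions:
 g(a) = C1 - 3*a^4/28 - 7*a^3/27 + exp(-5*a)/5


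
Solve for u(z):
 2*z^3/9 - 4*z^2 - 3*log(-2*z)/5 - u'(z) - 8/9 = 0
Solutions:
 u(z) = C1 + z^4/18 - 4*z^3/3 - 3*z*log(-z)/5 + z*(-27*log(2) - 13)/45


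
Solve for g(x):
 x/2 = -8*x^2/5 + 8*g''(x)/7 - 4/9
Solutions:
 g(x) = C1 + C2*x + 7*x^4/60 + 7*x^3/96 + 7*x^2/36


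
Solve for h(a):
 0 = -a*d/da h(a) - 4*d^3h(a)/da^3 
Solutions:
 h(a) = C1 + Integral(C2*airyai(-2^(1/3)*a/2) + C3*airybi(-2^(1/3)*a/2), a)


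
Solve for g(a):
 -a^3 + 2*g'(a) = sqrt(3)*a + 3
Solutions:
 g(a) = C1 + a^4/8 + sqrt(3)*a^2/4 + 3*a/2


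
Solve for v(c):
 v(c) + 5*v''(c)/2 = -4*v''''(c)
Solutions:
 v(c) = (C1*sin(sqrt(2)*c*cos(atan(sqrt(39)/5)/2)/2) + C2*cos(sqrt(2)*c*cos(atan(sqrt(39)/5)/2)/2))*exp(-sqrt(2)*c*sin(atan(sqrt(39)/5)/2)/2) + (C3*sin(sqrt(2)*c*cos(atan(sqrt(39)/5)/2)/2) + C4*cos(sqrt(2)*c*cos(atan(sqrt(39)/5)/2)/2))*exp(sqrt(2)*c*sin(atan(sqrt(39)/5)/2)/2)


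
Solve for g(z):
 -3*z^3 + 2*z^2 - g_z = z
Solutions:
 g(z) = C1 - 3*z^4/4 + 2*z^3/3 - z^2/2


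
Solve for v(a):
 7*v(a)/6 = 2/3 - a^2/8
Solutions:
 v(a) = 4/7 - 3*a^2/28


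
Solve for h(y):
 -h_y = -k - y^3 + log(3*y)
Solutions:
 h(y) = C1 + k*y + y^4/4 - y*log(y) - y*log(3) + y


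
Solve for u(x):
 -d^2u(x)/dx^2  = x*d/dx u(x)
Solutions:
 u(x) = C1 + C2*erf(sqrt(2)*x/2)


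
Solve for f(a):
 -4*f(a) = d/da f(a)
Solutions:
 f(a) = C1*exp(-4*a)


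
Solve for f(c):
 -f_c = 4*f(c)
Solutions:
 f(c) = C1*exp(-4*c)


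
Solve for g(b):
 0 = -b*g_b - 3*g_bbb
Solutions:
 g(b) = C1 + Integral(C2*airyai(-3^(2/3)*b/3) + C3*airybi(-3^(2/3)*b/3), b)


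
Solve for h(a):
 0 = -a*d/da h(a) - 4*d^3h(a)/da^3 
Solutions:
 h(a) = C1 + Integral(C2*airyai(-2^(1/3)*a/2) + C3*airybi(-2^(1/3)*a/2), a)


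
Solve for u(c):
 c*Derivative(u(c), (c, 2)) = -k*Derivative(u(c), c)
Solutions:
 u(c) = C1 + c^(1 - re(k))*(C2*sin(log(c)*Abs(im(k))) + C3*cos(log(c)*im(k)))


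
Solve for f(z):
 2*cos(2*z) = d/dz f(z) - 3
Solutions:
 f(z) = C1 + 3*z + sin(2*z)


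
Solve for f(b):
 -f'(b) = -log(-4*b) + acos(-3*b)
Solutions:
 f(b) = C1 + b*log(-b) - b*acos(-3*b) - b + 2*b*log(2) - sqrt(1 - 9*b^2)/3


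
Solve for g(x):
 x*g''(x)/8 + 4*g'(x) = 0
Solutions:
 g(x) = C1 + C2/x^31


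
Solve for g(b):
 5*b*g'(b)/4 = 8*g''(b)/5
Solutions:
 g(b) = C1 + C2*erfi(5*b/8)


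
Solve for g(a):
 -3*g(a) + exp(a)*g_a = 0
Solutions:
 g(a) = C1*exp(-3*exp(-a))


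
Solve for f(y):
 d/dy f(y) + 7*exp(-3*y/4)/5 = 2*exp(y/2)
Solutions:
 f(y) = C1 + 4*exp(y/2) + 28*exp(-3*y/4)/15


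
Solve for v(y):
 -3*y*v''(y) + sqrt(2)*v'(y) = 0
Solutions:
 v(y) = C1 + C2*y^(sqrt(2)/3 + 1)


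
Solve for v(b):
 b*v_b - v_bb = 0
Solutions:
 v(b) = C1 + C2*erfi(sqrt(2)*b/2)


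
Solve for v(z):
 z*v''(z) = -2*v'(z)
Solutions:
 v(z) = C1 + C2/z


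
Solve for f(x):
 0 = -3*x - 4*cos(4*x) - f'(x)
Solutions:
 f(x) = C1 - 3*x^2/2 - sin(4*x)


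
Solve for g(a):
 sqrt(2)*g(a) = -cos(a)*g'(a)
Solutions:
 g(a) = C1*(sin(a) - 1)^(sqrt(2)/2)/(sin(a) + 1)^(sqrt(2)/2)


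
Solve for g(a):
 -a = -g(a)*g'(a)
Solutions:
 g(a) = -sqrt(C1 + a^2)
 g(a) = sqrt(C1 + a^2)


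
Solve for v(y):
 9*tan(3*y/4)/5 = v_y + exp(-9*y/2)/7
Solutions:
 v(y) = C1 + 6*log(tan(3*y/4)^2 + 1)/5 + 2*exp(-9*y/2)/63


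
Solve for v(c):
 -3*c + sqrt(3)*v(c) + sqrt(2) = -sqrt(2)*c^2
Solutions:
 v(c) = -sqrt(6)*c^2/3 + sqrt(3)*c - sqrt(6)/3


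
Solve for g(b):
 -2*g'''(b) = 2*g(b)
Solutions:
 g(b) = C3*exp(-b) + (C1*sin(sqrt(3)*b/2) + C2*cos(sqrt(3)*b/2))*exp(b/2)


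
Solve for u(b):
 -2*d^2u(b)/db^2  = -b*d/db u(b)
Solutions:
 u(b) = C1 + C2*erfi(b/2)


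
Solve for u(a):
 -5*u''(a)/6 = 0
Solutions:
 u(a) = C1 + C2*a


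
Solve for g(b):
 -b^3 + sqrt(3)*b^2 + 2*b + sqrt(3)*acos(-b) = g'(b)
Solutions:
 g(b) = C1 - b^4/4 + sqrt(3)*b^3/3 + b^2 + sqrt(3)*(b*acos(-b) + sqrt(1 - b^2))


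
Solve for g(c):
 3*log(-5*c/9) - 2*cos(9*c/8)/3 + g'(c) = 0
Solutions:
 g(c) = C1 - 3*c*log(-c) - 3*c*log(5) + 3*c + 6*c*log(3) + 16*sin(9*c/8)/27


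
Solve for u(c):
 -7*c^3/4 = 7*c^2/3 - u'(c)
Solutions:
 u(c) = C1 + 7*c^4/16 + 7*c^3/9


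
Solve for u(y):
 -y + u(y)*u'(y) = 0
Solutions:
 u(y) = -sqrt(C1 + y^2)
 u(y) = sqrt(C1 + y^2)


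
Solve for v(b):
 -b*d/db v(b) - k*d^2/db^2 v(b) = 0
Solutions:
 v(b) = C1 + C2*sqrt(k)*erf(sqrt(2)*b*sqrt(1/k)/2)


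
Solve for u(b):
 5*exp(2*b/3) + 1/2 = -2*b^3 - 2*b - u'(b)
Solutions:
 u(b) = C1 - b^4/2 - b^2 - b/2 - 15*exp(2*b/3)/2


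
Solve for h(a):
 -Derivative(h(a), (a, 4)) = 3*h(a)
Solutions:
 h(a) = (C1*sin(sqrt(2)*3^(1/4)*a/2) + C2*cos(sqrt(2)*3^(1/4)*a/2))*exp(-sqrt(2)*3^(1/4)*a/2) + (C3*sin(sqrt(2)*3^(1/4)*a/2) + C4*cos(sqrt(2)*3^(1/4)*a/2))*exp(sqrt(2)*3^(1/4)*a/2)


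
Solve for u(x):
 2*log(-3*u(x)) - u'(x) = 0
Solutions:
 -Integral(1/(log(-_y) + log(3)), (_y, u(x)))/2 = C1 - x


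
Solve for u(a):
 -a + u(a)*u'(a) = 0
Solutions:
 u(a) = -sqrt(C1 + a^2)
 u(a) = sqrt(C1 + a^2)


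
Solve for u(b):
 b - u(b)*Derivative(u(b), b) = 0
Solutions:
 u(b) = -sqrt(C1 + b^2)
 u(b) = sqrt(C1 + b^2)


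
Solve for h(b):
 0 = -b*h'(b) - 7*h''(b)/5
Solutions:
 h(b) = C1 + C2*erf(sqrt(70)*b/14)


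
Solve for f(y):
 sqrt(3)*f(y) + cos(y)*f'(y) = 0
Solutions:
 f(y) = C1*(sin(y) - 1)^(sqrt(3)/2)/(sin(y) + 1)^(sqrt(3)/2)


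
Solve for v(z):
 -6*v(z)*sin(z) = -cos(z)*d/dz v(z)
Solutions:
 v(z) = C1/cos(z)^6


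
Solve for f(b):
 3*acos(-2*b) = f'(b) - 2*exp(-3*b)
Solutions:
 f(b) = C1 + 3*b*acos(-2*b) + 3*sqrt(1 - 4*b^2)/2 - 2*exp(-3*b)/3


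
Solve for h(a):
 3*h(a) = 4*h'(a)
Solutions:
 h(a) = C1*exp(3*a/4)


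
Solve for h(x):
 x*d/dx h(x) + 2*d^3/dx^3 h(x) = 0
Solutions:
 h(x) = C1 + Integral(C2*airyai(-2^(2/3)*x/2) + C3*airybi(-2^(2/3)*x/2), x)


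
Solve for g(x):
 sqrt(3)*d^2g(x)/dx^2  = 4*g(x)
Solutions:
 g(x) = C1*exp(-2*3^(3/4)*x/3) + C2*exp(2*3^(3/4)*x/3)


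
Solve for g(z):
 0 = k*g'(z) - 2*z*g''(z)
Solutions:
 g(z) = C1 + z^(re(k)/2 + 1)*(C2*sin(log(z)*Abs(im(k))/2) + C3*cos(log(z)*im(k)/2))


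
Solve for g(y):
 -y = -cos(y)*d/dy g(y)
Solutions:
 g(y) = C1 + Integral(y/cos(y), y)


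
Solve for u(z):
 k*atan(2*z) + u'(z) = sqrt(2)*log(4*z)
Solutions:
 u(z) = C1 - k*(z*atan(2*z) - log(4*z^2 + 1)/4) + sqrt(2)*z*(log(z) - 1) + 2*sqrt(2)*z*log(2)


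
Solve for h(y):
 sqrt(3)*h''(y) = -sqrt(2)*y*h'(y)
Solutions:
 h(y) = C1 + C2*erf(6^(3/4)*y/6)


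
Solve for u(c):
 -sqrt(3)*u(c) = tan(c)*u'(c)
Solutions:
 u(c) = C1/sin(c)^(sqrt(3))


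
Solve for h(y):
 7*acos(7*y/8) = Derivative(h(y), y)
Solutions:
 h(y) = C1 + 7*y*acos(7*y/8) - sqrt(64 - 49*y^2)


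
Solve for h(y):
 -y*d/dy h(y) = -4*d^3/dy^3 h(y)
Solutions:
 h(y) = C1 + Integral(C2*airyai(2^(1/3)*y/2) + C3*airybi(2^(1/3)*y/2), y)


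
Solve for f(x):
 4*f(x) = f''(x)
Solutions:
 f(x) = C1*exp(-2*x) + C2*exp(2*x)


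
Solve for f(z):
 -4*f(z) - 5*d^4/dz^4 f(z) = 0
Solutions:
 f(z) = (C1*sin(5^(3/4)*z/5) + C2*cos(5^(3/4)*z/5))*exp(-5^(3/4)*z/5) + (C3*sin(5^(3/4)*z/5) + C4*cos(5^(3/4)*z/5))*exp(5^(3/4)*z/5)


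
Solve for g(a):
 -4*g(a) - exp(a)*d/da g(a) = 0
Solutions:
 g(a) = C1*exp(4*exp(-a))


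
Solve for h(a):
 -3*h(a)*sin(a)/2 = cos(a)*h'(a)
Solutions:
 h(a) = C1*cos(a)^(3/2)


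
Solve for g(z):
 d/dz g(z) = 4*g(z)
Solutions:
 g(z) = C1*exp(4*z)


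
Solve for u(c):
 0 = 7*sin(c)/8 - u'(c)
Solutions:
 u(c) = C1 - 7*cos(c)/8


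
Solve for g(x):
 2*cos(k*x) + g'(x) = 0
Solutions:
 g(x) = C1 - 2*sin(k*x)/k


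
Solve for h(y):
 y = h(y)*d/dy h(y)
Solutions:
 h(y) = -sqrt(C1 + y^2)
 h(y) = sqrt(C1 + y^2)


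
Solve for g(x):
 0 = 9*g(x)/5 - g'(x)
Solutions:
 g(x) = C1*exp(9*x/5)


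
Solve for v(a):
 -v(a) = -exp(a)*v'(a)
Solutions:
 v(a) = C1*exp(-exp(-a))


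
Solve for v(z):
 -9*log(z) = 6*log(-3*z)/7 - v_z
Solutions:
 v(z) = C1 + 69*z*log(z)/7 + 3*z*(-23 + 2*log(3) + 2*I*pi)/7


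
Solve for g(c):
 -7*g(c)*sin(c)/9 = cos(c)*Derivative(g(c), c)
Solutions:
 g(c) = C1*cos(c)^(7/9)


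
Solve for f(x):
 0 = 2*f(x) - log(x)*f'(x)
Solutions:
 f(x) = C1*exp(2*li(x))


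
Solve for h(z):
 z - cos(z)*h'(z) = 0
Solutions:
 h(z) = C1 + Integral(z/cos(z), z)


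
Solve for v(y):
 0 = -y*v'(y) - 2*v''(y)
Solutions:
 v(y) = C1 + C2*erf(y/2)


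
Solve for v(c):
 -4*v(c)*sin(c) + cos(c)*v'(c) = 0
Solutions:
 v(c) = C1/cos(c)^4


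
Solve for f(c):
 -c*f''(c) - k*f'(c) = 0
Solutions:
 f(c) = C1 + c^(1 - re(k))*(C2*sin(log(c)*Abs(im(k))) + C3*cos(log(c)*im(k)))


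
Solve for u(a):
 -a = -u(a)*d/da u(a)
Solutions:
 u(a) = -sqrt(C1 + a^2)
 u(a) = sqrt(C1 + a^2)


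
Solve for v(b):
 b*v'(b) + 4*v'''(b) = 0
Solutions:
 v(b) = C1 + Integral(C2*airyai(-2^(1/3)*b/2) + C3*airybi(-2^(1/3)*b/2), b)


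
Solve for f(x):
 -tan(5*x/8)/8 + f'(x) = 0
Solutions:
 f(x) = C1 - log(cos(5*x/8))/5


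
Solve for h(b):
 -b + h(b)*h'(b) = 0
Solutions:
 h(b) = -sqrt(C1 + b^2)
 h(b) = sqrt(C1 + b^2)


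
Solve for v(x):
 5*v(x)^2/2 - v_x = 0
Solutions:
 v(x) = -2/(C1 + 5*x)


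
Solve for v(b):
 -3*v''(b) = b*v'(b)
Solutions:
 v(b) = C1 + C2*erf(sqrt(6)*b/6)


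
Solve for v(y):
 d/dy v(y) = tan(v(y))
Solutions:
 v(y) = pi - asin(C1*exp(y))
 v(y) = asin(C1*exp(y))


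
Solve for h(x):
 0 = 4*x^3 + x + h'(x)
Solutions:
 h(x) = C1 - x^4 - x^2/2


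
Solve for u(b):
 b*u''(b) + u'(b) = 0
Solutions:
 u(b) = C1 + C2*log(b)


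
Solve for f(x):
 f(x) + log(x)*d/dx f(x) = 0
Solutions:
 f(x) = C1*exp(-li(x))


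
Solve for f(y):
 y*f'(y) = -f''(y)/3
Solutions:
 f(y) = C1 + C2*erf(sqrt(6)*y/2)


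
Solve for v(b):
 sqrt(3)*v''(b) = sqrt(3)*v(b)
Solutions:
 v(b) = C1*exp(-b) + C2*exp(b)


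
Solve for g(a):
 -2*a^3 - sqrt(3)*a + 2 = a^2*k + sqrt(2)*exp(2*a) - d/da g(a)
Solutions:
 g(a) = C1 + a^4/2 + a^3*k/3 + sqrt(3)*a^2/2 - 2*a + sqrt(2)*exp(2*a)/2


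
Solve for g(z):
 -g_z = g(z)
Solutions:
 g(z) = C1*exp(-z)


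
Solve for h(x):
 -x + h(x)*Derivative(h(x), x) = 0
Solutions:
 h(x) = -sqrt(C1 + x^2)
 h(x) = sqrt(C1 + x^2)


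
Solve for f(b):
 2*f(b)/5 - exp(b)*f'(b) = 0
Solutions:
 f(b) = C1*exp(-2*exp(-b)/5)


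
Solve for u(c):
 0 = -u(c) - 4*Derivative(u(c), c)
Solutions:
 u(c) = C1*exp(-c/4)


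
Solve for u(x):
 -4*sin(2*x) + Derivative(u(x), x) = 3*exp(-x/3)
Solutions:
 u(x) = C1 - 2*cos(2*x) - 9*exp(-x/3)


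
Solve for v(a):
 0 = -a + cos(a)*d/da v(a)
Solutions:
 v(a) = C1 + Integral(a/cos(a), a)


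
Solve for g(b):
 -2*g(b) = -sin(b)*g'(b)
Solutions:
 g(b) = C1*(cos(b) - 1)/(cos(b) + 1)


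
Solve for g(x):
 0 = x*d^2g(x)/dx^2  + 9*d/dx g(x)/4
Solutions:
 g(x) = C1 + C2/x^(5/4)


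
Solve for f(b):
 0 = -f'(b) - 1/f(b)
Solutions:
 f(b) = -sqrt(C1 - 2*b)
 f(b) = sqrt(C1 - 2*b)


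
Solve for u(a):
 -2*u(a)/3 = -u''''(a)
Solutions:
 u(a) = C1*exp(-2^(1/4)*3^(3/4)*a/3) + C2*exp(2^(1/4)*3^(3/4)*a/3) + C3*sin(2^(1/4)*3^(3/4)*a/3) + C4*cos(2^(1/4)*3^(3/4)*a/3)


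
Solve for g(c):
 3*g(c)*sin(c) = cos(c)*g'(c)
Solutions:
 g(c) = C1/cos(c)^3


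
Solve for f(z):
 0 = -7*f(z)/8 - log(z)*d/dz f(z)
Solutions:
 f(z) = C1*exp(-7*li(z)/8)


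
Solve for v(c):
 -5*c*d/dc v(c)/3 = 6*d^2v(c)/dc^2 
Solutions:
 v(c) = C1 + C2*erf(sqrt(5)*c/6)


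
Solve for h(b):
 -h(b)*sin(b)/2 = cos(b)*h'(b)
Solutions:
 h(b) = C1*sqrt(cos(b))


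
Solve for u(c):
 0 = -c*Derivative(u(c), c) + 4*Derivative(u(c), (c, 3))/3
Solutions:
 u(c) = C1 + Integral(C2*airyai(6^(1/3)*c/2) + C3*airybi(6^(1/3)*c/2), c)


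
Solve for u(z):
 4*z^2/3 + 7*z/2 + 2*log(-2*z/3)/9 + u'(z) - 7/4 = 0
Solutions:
 u(z) = C1 - 4*z^3/9 - 7*z^2/4 - 2*z*log(-z)/9 + z*(-8*log(2) + 8*log(3) + 71)/36


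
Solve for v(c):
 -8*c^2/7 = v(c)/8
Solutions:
 v(c) = -64*c^2/7


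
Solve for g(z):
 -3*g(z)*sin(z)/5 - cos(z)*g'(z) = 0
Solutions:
 g(z) = C1*cos(z)^(3/5)


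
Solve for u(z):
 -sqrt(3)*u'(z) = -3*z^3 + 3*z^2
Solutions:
 u(z) = C1 + sqrt(3)*z^4/4 - sqrt(3)*z^3/3


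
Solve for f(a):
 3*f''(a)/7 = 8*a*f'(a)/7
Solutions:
 f(a) = C1 + C2*erfi(2*sqrt(3)*a/3)


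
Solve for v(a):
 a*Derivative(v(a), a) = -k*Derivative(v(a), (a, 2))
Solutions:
 v(a) = C1 + C2*sqrt(k)*erf(sqrt(2)*a*sqrt(1/k)/2)


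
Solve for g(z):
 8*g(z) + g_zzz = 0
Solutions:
 g(z) = C3*exp(-2*z) + (C1*sin(sqrt(3)*z) + C2*cos(sqrt(3)*z))*exp(z)


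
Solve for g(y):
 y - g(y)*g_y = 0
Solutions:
 g(y) = -sqrt(C1 + y^2)
 g(y) = sqrt(C1 + y^2)


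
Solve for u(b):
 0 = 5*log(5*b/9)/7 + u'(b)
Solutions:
 u(b) = C1 - 5*b*log(b)/7 - 5*b*log(5)/7 + 5*b/7 + 10*b*log(3)/7


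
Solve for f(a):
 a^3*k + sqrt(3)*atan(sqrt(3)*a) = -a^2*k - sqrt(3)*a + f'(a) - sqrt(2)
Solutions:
 f(a) = C1 + a^4*k/4 + a^3*k/3 + sqrt(3)*a^2/2 + sqrt(2)*a + sqrt(3)*(a*atan(sqrt(3)*a) - sqrt(3)*log(3*a^2 + 1)/6)


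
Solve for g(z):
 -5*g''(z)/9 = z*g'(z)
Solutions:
 g(z) = C1 + C2*erf(3*sqrt(10)*z/10)


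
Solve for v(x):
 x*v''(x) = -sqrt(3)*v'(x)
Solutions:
 v(x) = C1 + C2*x^(1 - sqrt(3))


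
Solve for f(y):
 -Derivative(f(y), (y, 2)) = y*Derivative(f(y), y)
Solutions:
 f(y) = C1 + C2*erf(sqrt(2)*y/2)


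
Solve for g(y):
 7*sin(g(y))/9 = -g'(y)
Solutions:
 7*y/9 + log(cos(g(y)) - 1)/2 - log(cos(g(y)) + 1)/2 = C1


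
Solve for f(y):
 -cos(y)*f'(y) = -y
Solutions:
 f(y) = C1 + Integral(y/cos(y), y)


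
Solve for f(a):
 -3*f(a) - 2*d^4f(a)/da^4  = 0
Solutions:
 f(a) = (C1*sin(6^(1/4)*a/2) + C2*cos(6^(1/4)*a/2))*exp(-6^(1/4)*a/2) + (C3*sin(6^(1/4)*a/2) + C4*cos(6^(1/4)*a/2))*exp(6^(1/4)*a/2)


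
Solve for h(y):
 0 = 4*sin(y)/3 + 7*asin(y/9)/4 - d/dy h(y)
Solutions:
 h(y) = C1 + 7*y*asin(y/9)/4 + 7*sqrt(81 - y^2)/4 - 4*cos(y)/3


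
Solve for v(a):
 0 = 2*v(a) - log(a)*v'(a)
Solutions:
 v(a) = C1*exp(2*li(a))


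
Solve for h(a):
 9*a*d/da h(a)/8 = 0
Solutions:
 h(a) = C1


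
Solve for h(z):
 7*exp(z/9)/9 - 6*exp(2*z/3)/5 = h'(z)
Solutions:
 h(z) = C1 + 7*exp(z/9) - 9*exp(2*z/3)/5


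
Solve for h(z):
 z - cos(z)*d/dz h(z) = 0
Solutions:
 h(z) = C1 + Integral(z/cos(z), z)


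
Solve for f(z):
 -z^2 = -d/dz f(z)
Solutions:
 f(z) = C1 + z^3/3


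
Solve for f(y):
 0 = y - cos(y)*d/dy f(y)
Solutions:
 f(y) = C1 + Integral(y/cos(y), y)


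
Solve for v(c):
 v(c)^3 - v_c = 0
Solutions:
 v(c) = -sqrt(2)*sqrt(-1/(C1 + c))/2
 v(c) = sqrt(2)*sqrt(-1/(C1 + c))/2


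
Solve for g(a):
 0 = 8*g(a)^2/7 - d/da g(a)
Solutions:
 g(a) = -7/(C1 + 8*a)


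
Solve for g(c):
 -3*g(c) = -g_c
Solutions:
 g(c) = C1*exp(3*c)


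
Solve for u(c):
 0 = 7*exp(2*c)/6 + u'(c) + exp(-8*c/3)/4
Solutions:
 u(c) = C1 - 7*exp(2*c)/12 + 3*exp(-8*c/3)/32


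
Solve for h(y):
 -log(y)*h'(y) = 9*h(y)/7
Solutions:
 h(y) = C1*exp(-9*li(y)/7)


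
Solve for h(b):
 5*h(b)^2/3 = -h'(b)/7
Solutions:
 h(b) = 3/(C1 + 35*b)


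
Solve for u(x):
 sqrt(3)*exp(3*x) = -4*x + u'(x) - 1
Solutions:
 u(x) = C1 + 2*x^2 + x + sqrt(3)*exp(3*x)/3


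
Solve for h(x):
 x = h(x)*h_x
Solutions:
 h(x) = -sqrt(C1 + x^2)
 h(x) = sqrt(C1 + x^2)


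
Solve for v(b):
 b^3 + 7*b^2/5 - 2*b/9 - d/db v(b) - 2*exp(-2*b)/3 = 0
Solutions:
 v(b) = C1 + b^4/4 + 7*b^3/15 - b^2/9 + exp(-2*b)/3


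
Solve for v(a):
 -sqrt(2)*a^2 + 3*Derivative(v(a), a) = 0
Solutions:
 v(a) = C1 + sqrt(2)*a^3/9


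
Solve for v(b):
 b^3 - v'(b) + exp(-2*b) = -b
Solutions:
 v(b) = C1 + b^4/4 + b^2/2 - exp(-2*b)/2


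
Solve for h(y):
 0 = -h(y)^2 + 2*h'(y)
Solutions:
 h(y) = -2/(C1 + y)


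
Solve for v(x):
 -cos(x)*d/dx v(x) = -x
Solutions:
 v(x) = C1 + Integral(x/cos(x), x)


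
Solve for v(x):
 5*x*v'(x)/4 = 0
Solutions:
 v(x) = C1


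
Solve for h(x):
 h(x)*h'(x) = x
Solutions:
 h(x) = -sqrt(C1 + x^2)
 h(x) = sqrt(C1 + x^2)


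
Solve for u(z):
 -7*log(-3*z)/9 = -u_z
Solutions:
 u(z) = C1 + 7*z*log(-z)/9 + 7*z*(-1 + log(3))/9


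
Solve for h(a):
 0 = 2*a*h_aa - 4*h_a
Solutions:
 h(a) = C1 + C2*a^3


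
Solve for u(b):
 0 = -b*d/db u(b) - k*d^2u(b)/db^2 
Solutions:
 u(b) = C1 + C2*sqrt(k)*erf(sqrt(2)*b*sqrt(1/k)/2)


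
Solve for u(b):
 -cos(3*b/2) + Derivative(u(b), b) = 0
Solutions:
 u(b) = C1 + 2*sin(3*b/2)/3


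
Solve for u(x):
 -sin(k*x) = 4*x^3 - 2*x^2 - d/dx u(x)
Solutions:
 u(x) = C1 + x^4 - 2*x^3/3 - cos(k*x)/k


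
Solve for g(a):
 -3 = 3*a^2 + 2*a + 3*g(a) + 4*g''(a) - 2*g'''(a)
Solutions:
 g(a) = C1*exp(a*(-2^(1/3)*(9*sqrt(145) + 113)^(1/3) - 8*2^(2/3)/(9*sqrt(145) + 113)^(1/3) + 8)/12)*sin(2^(1/3)*sqrt(3)*a*(-(9*sqrt(145) + 113)^(1/3) + 8*2^(1/3)/(9*sqrt(145) + 113)^(1/3))/12) + C2*exp(a*(-2^(1/3)*(9*sqrt(145) + 113)^(1/3) - 8*2^(2/3)/(9*sqrt(145) + 113)^(1/3) + 8)/12)*cos(2^(1/3)*sqrt(3)*a*(-(9*sqrt(145) + 113)^(1/3) + 8*2^(1/3)/(9*sqrt(145) + 113)^(1/3))/12) + C3*exp(a*(8*2^(2/3)/(9*sqrt(145) + 113)^(1/3) + 4 + 2^(1/3)*(9*sqrt(145) + 113)^(1/3))/6) - a^2 - 2*a/3 + 5/3


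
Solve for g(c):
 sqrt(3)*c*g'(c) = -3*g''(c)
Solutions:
 g(c) = C1 + C2*erf(sqrt(2)*3^(3/4)*c/6)


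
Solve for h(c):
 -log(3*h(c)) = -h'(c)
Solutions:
 -Integral(1/(log(_y) + log(3)), (_y, h(c))) = C1 - c


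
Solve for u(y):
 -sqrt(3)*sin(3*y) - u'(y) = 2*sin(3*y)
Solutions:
 u(y) = C1 + sqrt(3)*cos(3*y)/3 + 2*cos(3*y)/3


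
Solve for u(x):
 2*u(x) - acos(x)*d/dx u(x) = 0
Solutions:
 u(x) = C1*exp(2*Integral(1/acos(x), x))


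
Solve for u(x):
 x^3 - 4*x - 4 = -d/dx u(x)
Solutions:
 u(x) = C1 - x^4/4 + 2*x^2 + 4*x


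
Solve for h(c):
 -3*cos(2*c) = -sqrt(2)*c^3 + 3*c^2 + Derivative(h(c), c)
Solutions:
 h(c) = C1 + sqrt(2)*c^4/4 - c^3 - 3*sin(2*c)/2


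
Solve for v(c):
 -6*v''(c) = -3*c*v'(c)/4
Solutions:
 v(c) = C1 + C2*erfi(c/4)


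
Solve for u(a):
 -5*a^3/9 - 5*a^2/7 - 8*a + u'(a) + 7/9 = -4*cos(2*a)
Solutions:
 u(a) = C1 + 5*a^4/36 + 5*a^3/21 + 4*a^2 - 7*a/9 - 4*sin(a)*cos(a)
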